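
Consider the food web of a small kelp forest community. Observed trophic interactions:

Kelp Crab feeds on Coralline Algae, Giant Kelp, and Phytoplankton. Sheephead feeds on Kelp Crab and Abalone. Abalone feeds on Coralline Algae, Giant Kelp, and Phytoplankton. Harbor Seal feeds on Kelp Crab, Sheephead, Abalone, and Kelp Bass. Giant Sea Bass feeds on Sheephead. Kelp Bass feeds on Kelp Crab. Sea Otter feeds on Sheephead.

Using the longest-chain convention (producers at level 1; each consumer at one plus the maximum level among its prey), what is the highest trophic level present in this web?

Producers (level 1): Phytoplankton, Coralline Algae, Giant Kelp.
Phytoplankton → Kelp Crab → Sheephead → Harbor Seal gives Harbor Seal level 4.
No species has a prey at level 4, so no species reaches level 5.

4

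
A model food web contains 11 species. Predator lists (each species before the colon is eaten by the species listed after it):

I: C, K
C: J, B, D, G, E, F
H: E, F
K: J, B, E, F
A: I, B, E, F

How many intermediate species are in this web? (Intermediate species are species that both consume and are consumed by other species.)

Intermediate species (has both prey and predators): I, C, K.
Count: 3.

3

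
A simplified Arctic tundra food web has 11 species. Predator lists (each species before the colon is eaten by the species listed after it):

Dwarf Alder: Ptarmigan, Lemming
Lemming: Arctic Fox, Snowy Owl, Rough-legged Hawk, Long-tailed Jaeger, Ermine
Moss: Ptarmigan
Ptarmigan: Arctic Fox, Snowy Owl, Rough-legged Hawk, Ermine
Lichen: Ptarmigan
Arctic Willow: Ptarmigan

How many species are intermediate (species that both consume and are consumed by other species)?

2

Intermediate species (has both prey and predators): Ptarmigan, Lemming.
Count: 2.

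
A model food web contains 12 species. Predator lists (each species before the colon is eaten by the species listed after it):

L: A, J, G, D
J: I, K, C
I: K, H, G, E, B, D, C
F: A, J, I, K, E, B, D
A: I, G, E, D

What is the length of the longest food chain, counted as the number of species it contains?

4 species

One longest chain: F → A → I → K.
It has 4 species and 3 links.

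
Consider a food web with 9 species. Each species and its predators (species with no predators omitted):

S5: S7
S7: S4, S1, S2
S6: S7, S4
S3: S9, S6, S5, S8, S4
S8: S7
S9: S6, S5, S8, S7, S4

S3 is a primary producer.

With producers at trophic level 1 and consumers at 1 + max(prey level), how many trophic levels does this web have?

5

Producers (level 1): S3.
S3 → S9 → S6 → S7 → S4 gives S4 level 5.
No species has a prey at level 5, so no species reaches level 6.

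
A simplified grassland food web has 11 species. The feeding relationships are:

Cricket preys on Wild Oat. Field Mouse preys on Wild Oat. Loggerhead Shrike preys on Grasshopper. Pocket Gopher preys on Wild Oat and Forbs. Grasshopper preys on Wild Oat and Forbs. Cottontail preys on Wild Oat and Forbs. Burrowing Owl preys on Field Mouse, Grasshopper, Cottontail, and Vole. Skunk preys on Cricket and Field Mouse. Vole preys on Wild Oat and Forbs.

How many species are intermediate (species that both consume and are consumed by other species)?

Intermediate species (has both prey and predators): Vole, Grasshopper, Field Mouse, Cottontail, Cricket.
Count: 5.

5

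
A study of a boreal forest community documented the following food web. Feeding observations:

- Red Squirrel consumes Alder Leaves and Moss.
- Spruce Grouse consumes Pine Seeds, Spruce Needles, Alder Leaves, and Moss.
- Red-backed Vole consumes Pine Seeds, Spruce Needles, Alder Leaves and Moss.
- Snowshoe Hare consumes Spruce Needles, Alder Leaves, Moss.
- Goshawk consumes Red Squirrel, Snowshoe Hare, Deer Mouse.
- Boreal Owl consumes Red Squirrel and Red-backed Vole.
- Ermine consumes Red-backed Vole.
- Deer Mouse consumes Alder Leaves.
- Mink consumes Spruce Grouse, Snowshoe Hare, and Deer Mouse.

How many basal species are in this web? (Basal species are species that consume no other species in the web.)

4

Basal species (no prey listed): Alder Leaves, Spruce Needles, Pine Seeds, Moss.
Count: 4.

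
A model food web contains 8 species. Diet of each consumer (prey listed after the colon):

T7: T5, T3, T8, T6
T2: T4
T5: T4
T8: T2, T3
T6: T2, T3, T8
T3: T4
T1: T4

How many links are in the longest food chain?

One longest chain: T4 → T2 → T8 → T6 → T7.
It has 5 species and 4 links.

4 links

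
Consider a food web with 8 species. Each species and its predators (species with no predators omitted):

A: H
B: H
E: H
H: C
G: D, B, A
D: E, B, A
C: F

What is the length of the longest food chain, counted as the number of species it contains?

One longest chain: G → D → E → H → C → F.
It has 6 species and 5 links.

6 species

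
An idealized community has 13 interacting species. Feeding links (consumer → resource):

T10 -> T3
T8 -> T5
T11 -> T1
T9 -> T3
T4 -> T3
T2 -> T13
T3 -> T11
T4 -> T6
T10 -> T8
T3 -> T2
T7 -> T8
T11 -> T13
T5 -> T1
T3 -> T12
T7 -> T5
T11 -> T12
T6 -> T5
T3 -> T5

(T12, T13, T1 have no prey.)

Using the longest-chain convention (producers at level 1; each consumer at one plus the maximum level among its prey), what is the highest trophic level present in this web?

4

Producers (level 1): T12, T13, T1.
T1 → T5 → T3 → T10 gives T10 level 4.
No species has a prey at level 4, so no species reaches level 5.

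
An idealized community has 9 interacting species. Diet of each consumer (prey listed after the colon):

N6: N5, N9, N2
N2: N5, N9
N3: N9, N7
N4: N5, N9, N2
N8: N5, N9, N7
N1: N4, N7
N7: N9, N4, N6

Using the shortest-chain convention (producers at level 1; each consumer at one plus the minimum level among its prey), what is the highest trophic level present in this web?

3

Producers (level 1): N5, N9.
Following each consumer down to its lowest-level prey: N5 → N4 → N1 (levels 1 through 3).
All prey of N1 (N4 2, N7 2) are at level 2 or above, so N1 is at level 1 + 2 = 3.
Every consumer has at least one prey at level 2 or below, so none exceeds level 3.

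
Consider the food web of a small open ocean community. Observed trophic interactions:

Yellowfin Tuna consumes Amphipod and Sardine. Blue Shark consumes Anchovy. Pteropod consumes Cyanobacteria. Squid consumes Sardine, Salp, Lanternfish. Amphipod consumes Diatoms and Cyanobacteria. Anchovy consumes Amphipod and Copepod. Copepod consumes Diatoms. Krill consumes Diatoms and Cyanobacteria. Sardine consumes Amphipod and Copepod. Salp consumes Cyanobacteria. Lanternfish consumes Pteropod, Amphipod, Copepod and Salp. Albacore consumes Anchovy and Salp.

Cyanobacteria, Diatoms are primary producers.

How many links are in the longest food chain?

3 links

One longest chain: Cyanobacteria → Amphipod → Anchovy → Blue Shark.
It has 4 species and 3 links.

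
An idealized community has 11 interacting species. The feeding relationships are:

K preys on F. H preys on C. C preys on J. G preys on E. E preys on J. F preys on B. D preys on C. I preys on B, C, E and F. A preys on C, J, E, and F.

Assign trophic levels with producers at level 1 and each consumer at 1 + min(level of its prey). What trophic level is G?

J is a producer → level 1.
E eats J → level 2.
G eats E → level 3.
No prey of G is below level 2, so 3 is the minimum.

Trophic level 3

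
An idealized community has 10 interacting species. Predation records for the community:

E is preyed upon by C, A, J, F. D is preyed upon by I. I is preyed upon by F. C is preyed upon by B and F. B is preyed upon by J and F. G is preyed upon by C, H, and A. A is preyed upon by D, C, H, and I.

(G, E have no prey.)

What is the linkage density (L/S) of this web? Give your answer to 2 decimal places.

There are L = 17 links among S = 10 species.
L/S = 17/10 = 1.7000 ≈ 1.70.

L/S = 1.70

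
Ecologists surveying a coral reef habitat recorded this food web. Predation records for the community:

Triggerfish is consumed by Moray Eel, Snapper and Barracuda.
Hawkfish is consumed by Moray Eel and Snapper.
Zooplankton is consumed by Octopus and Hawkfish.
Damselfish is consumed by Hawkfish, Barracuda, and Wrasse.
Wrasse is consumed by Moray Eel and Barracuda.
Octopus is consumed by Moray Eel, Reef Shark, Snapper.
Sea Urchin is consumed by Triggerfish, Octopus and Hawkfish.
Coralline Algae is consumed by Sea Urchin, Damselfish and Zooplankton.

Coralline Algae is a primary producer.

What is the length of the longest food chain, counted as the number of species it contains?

4 species

One longest chain: Coralline Algae → Zooplankton → Octopus → Reef Shark.
It has 4 species and 3 links.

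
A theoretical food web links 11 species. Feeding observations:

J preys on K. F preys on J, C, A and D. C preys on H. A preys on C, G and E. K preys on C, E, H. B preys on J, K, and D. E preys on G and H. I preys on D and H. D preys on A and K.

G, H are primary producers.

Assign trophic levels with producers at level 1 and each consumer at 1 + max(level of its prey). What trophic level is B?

Trophic level 5

H is a producer → level 1.
C eats H → level 2.
K eats C (level 2); other prey at levels: H 1, E 2 → level 3.
J eats K → level 4.
B eats J (level 4); other prey at levels: K 3, D 4 → level 5.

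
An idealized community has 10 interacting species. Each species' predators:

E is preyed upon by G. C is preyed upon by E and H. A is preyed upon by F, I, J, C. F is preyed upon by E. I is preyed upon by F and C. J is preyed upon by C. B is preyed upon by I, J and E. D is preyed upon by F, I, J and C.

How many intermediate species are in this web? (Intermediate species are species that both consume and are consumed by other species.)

5

Intermediate species (has both prey and predators): J, I, C, F, E.
Count: 5.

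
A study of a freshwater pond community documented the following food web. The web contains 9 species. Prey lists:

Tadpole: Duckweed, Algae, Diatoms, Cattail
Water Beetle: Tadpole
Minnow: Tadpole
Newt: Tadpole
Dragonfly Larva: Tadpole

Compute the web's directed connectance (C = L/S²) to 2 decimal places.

C = 0.10

The web has S = 9 species and L = 8 feeding links.
C = L / S² = 8 / 81 = 0.0988 ≈ 0.10.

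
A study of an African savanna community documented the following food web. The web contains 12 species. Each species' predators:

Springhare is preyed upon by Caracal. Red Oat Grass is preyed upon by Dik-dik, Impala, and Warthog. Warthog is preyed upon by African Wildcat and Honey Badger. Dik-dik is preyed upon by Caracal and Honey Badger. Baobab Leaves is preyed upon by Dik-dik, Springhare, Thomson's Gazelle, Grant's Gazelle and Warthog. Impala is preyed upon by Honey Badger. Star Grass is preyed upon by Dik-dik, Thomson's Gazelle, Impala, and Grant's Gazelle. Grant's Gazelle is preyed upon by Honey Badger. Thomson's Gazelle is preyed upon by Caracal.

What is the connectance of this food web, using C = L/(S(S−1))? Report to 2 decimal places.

The web has S = 12 species and L = 20 feeding links.
C = L / (S(S−1)) = 20 / 132 = 0.1515 ≈ 0.15.

C = 0.15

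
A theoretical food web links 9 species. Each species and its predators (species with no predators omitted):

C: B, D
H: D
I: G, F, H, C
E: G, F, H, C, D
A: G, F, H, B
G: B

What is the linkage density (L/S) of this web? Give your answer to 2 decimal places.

L/S = 1.89

There are L = 17 links among S = 9 species.
L/S = 17/9 = 1.8889 ≈ 1.89.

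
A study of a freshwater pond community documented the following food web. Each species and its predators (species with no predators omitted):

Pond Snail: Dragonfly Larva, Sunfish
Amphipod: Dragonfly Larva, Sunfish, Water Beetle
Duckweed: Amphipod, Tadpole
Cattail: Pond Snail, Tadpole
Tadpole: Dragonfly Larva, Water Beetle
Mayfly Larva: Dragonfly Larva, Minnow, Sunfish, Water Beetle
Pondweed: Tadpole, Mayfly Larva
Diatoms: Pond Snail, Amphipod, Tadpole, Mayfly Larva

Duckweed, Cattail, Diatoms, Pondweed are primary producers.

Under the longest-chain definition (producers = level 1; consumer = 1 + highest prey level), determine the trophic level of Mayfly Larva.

Diatoms is a producer → level 1.
Mayfly Larva eats Diatoms (level 1); other prey at levels: Pondweed 1 → level 2.

Trophic level 2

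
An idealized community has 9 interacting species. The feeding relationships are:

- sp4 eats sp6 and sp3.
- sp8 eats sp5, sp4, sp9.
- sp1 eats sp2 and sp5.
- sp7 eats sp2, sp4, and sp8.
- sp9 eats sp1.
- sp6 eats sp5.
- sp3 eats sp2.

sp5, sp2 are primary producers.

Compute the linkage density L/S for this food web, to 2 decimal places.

There are L = 13 links among S = 9 species.
L/S = 13/9 = 1.4444 ≈ 1.44.

L/S = 1.44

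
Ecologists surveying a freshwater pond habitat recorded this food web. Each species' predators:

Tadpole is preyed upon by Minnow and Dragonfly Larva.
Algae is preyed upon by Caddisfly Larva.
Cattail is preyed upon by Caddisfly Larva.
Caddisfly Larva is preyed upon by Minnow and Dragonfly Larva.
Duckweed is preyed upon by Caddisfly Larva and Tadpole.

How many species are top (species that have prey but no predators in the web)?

2

Top species (has prey, but nothing eats it): Minnow, Dragonfly Larva.
Count: 2.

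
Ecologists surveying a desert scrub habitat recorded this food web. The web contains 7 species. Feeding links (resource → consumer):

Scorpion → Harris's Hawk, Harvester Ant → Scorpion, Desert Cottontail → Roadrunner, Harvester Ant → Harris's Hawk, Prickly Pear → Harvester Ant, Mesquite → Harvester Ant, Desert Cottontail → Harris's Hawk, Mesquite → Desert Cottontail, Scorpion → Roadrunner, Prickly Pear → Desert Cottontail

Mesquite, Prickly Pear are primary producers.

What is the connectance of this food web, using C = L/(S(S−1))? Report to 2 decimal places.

C = 0.24

The web has S = 7 species and L = 10 feeding links.
C = L / (S(S−1)) = 10 / 42 = 0.2381 ≈ 0.24.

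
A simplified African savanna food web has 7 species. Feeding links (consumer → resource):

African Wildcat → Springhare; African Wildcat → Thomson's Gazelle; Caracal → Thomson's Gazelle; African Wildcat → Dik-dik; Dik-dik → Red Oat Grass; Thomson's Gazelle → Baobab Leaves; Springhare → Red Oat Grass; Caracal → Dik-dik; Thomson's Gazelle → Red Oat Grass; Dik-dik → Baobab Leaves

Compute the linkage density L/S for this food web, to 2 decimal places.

L/S = 1.43

There are L = 10 links among S = 7 species.
L/S = 10/7 = 1.4286 ≈ 1.43.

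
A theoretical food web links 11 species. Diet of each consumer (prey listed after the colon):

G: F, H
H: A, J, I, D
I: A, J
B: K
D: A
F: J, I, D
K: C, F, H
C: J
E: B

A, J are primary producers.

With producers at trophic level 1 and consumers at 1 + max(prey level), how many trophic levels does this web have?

Producers (level 1): A, J.
A → I → F → K → B → E gives E level 6.
No species has a prey at level 6, so no species reaches level 7.

6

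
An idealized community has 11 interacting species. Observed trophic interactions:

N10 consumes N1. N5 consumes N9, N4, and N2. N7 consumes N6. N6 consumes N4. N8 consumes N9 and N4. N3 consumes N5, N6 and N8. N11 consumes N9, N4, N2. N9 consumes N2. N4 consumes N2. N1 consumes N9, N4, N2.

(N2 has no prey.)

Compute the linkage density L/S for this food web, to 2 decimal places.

L/S = 1.73

There are L = 19 links among S = 11 species.
L/S = 19/11 = 1.7273 ≈ 1.73.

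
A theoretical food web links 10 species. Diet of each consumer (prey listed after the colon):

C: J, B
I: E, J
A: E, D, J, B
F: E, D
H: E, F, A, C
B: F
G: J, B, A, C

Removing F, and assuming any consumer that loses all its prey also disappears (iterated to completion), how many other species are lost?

1

Remove F.
Round 1: B (all prey gone) → extinct.
No further losses. Total secondary extinctions: 1.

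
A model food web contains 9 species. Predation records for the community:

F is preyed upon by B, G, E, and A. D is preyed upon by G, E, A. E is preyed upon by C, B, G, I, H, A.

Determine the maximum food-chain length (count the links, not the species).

2 links

One longest chain: F → E → I.
It has 3 species and 2 links.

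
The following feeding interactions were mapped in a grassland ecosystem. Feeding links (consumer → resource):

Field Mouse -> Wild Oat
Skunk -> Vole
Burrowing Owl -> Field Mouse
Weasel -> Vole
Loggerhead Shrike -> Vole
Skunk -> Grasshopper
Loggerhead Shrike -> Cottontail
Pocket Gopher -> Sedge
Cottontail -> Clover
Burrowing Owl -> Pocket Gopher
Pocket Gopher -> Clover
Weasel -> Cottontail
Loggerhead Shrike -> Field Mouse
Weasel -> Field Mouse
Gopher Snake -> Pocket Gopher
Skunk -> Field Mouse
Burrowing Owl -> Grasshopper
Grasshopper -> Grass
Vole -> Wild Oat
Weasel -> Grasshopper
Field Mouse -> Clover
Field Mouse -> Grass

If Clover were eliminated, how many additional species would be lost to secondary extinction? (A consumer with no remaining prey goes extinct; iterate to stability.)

1

Remove Clover.
Round 1: Cottontail (all prey gone) → extinct.
No further losses. Total secondary extinctions: 1.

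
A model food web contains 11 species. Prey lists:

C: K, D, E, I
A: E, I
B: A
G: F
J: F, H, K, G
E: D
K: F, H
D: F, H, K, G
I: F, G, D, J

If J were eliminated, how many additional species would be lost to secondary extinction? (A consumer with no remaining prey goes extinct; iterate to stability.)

0

Remove J.
Every predator of it retains at least one other prey: I still has F, G, D.
No consumer loses all prey, so no secondary extinctions occur.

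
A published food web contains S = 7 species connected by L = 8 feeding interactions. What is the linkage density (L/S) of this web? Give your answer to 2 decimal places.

L/S = 1.14

There are L = 8 links among S = 7 species.
L/S = 8/7 = 1.1429 ≈ 1.14.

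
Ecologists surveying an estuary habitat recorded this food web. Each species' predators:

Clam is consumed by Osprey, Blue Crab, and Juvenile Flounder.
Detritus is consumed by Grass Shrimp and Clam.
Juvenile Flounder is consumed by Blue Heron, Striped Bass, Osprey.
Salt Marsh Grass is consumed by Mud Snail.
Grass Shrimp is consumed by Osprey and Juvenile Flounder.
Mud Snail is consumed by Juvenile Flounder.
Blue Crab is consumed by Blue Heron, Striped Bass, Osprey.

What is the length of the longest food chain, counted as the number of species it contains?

4 species

One longest chain: Salt Marsh Grass → Mud Snail → Juvenile Flounder → Striped Bass.
It has 4 species and 3 links.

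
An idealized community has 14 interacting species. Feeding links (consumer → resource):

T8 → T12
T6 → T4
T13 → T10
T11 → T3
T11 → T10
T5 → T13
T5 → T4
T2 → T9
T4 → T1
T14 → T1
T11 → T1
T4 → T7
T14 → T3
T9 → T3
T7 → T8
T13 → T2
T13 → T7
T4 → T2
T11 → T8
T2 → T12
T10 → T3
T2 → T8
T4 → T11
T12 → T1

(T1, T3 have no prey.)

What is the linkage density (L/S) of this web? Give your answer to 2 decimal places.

L/S = 1.71

There are L = 24 links among S = 14 species.
L/S = 24/14 = 1.7143 ≈ 1.71.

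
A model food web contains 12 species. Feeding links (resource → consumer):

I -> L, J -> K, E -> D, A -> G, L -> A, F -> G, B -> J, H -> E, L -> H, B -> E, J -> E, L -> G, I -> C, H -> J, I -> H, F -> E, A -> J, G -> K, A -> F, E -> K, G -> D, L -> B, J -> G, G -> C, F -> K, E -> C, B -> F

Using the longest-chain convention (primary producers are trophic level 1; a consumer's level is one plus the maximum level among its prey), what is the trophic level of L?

I is a producer → level 1.
L eats I → level 2.

Trophic level 2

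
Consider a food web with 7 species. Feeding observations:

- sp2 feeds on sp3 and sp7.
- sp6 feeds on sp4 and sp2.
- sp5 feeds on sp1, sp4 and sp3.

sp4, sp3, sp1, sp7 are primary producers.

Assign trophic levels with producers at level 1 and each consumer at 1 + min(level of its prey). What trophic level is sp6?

sp4 is a producer → level 1.
sp6 eats sp4 → level 2.

Trophic level 2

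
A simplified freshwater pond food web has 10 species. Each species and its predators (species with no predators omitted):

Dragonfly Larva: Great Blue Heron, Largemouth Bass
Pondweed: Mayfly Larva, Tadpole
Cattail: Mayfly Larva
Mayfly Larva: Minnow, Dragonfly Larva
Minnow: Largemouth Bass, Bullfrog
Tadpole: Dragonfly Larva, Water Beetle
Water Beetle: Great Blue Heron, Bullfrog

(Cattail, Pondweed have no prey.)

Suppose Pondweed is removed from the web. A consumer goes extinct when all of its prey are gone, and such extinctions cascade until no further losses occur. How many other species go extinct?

Remove Pondweed.
Round 1: Tadpole (all prey gone) → extinct.
Round 2: Water Beetle (all prey gone) → extinct.
No further losses. Total secondary extinctions: 2.

2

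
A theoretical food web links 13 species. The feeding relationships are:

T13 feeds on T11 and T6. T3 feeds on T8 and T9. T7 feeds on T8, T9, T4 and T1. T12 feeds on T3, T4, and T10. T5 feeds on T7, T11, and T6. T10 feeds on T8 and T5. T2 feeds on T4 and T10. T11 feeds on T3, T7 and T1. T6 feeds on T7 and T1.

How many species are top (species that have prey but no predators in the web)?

3

Top species (has prey, but nothing eats it): T13, T12, T2.
Count: 3.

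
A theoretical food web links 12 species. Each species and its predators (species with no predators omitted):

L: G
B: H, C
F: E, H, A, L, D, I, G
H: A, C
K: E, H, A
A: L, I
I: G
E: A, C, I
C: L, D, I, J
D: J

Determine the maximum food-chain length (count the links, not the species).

4 links

One longest chain: F → E → A → I → G.
It has 5 species and 4 links.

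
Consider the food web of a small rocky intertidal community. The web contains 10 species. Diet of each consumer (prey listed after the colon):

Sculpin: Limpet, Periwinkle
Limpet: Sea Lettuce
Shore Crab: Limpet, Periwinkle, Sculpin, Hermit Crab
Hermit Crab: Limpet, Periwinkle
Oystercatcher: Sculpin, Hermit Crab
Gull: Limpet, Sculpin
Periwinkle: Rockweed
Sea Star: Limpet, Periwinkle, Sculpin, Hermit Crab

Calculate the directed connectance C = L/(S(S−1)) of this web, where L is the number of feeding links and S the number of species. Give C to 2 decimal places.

C = 0.20

The web has S = 10 species and L = 18 feeding links.
C = L / (S(S−1)) = 18 / 90 = 0.2000 ≈ 0.20.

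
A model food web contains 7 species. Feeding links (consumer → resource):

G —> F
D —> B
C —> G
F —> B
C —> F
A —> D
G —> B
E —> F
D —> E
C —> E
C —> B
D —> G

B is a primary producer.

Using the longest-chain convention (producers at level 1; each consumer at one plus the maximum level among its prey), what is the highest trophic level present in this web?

5

Producers (level 1): B.
B → F → E → D → A gives A level 5.
No species has a prey at level 5, so no species reaches level 6.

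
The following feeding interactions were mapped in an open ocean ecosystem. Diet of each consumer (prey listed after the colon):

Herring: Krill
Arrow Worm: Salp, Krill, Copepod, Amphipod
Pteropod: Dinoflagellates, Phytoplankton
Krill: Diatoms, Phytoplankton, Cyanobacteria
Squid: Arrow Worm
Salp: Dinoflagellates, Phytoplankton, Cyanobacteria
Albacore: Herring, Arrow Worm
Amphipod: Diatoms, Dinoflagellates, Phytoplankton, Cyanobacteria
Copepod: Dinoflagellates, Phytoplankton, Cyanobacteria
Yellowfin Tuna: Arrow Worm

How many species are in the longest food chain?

4 species

One longest chain: Diatoms → Amphipod → Arrow Worm → Squid.
It has 4 species and 3 links.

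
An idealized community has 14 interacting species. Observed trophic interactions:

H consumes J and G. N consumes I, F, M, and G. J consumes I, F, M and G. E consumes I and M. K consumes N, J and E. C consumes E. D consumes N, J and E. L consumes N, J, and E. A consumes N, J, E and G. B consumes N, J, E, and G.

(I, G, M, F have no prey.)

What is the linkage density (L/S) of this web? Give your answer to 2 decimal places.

L/S = 2.14

There are L = 30 links among S = 14 species.
L/S = 30/14 = 2.1429 ≈ 2.14.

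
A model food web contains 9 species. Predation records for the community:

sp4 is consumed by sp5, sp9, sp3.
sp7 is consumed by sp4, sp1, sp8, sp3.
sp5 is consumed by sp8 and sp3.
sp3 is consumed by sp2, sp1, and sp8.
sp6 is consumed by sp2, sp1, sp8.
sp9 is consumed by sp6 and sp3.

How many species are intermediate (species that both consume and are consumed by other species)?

5

Intermediate species (has both prey and predators): sp4, sp5, sp9, sp3, sp6.
Count: 5.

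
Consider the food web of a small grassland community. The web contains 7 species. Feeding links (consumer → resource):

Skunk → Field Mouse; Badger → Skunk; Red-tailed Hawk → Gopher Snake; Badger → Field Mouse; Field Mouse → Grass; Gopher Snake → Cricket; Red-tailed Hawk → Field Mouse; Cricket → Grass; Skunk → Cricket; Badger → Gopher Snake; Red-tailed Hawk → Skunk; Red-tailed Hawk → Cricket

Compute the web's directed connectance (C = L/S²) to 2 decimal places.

C = 0.24

The web has S = 7 species and L = 12 feeding links.
C = L / S² = 12 / 49 = 0.2449 ≈ 0.24.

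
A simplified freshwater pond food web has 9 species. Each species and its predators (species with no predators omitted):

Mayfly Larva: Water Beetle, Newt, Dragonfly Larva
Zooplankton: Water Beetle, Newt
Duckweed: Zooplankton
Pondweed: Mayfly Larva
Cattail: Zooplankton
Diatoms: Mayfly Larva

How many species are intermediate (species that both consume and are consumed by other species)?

2

Intermediate species (has both prey and predators): Zooplankton, Mayfly Larva.
Count: 2.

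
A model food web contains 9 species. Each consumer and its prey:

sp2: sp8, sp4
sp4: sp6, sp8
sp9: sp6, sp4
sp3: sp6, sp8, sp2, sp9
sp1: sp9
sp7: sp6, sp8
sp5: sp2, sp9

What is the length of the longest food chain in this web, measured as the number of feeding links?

3 links

One longest chain: sp6 → sp4 → sp9 → sp1.
It has 4 species and 3 links.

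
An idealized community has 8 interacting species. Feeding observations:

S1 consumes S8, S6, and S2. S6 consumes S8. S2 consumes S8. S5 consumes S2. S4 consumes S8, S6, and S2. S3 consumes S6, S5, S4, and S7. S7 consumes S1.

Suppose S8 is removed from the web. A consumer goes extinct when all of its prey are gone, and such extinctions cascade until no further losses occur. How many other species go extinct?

7

Remove S8.
Round 1: S6 (all prey gone), S2 (all prey gone) → extinct.
Round 2: S4 (all prey gone), S1 (all prey gone), S5 (all prey gone) → extinct.
Round 3: S7 (all prey gone) → extinct.
Round 4: S3 (all prey gone) → extinct.
No further losses. Total secondary extinctions: 7.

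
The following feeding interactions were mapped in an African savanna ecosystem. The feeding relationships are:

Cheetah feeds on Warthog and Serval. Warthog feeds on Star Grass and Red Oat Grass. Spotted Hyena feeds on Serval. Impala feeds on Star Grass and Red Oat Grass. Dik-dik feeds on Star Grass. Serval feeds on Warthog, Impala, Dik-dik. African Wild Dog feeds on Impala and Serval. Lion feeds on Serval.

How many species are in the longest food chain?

4 species

One longest chain: Red Oat Grass → Warthog → Serval → Spotted Hyena.
It has 4 species and 3 links.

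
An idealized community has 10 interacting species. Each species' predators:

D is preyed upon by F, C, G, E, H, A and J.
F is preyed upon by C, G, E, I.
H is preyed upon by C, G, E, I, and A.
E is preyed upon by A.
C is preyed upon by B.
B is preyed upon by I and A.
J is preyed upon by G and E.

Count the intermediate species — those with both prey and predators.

6

Intermediate species (has both prey and predators): H, F, J, C, E, B.
Count: 6.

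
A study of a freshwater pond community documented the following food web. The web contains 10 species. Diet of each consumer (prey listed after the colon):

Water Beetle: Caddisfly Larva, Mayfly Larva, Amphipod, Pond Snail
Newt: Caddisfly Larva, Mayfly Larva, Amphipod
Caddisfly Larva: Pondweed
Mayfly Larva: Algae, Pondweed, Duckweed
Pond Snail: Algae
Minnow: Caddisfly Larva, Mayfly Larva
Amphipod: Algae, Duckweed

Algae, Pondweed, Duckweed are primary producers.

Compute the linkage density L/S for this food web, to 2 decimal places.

L/S = 1.60

There are L = 16 links among S = 10 species.
L/S = 16/10 = 1.6000 ≈ 1.60.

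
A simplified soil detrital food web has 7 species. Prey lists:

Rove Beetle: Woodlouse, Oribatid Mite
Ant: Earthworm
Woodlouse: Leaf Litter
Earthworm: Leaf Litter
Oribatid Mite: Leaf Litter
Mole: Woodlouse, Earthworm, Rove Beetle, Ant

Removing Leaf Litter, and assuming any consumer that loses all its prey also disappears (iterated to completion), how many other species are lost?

Remove Leaf Litter.
Round 1: Woodlouse (all prey gone), Oribatid Mite (all prey gone), Earthworm (all prey gone) → extinct.
Round 2: Rove Beetle (all prey gone), Ant (all prey gone) → extinct.
Round 3: Mole (all prey gone) → extinct.
No further losses. Total secondary extinctions: 6.

6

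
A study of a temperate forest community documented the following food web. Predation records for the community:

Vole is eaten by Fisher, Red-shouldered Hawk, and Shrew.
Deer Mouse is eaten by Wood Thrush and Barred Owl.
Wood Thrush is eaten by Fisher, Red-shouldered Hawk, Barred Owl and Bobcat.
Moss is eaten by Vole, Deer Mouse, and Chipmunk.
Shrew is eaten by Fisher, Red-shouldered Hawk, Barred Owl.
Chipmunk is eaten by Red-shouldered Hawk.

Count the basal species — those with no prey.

Basal species (no prey listed): Moss.
Count: 1.

1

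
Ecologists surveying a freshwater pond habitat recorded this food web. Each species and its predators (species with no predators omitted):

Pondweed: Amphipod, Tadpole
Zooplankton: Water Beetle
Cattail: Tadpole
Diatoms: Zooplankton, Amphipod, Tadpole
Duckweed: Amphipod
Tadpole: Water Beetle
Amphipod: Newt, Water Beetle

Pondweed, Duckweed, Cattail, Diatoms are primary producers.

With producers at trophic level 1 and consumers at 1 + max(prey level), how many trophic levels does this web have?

3

Producers (level 1): Pondweed, Duckweed, Cattail, Diatoms.
Pondweed → Amphipod → Newt gives Newt level 3.
No species has a prey at level 3, so no species reaches level 4.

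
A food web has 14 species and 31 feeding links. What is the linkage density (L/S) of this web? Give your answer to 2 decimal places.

There are L = 31 links among S = 14 species.
L/S = 31/14 = 2.2143 ≈ 2.21.

L/S = 2.21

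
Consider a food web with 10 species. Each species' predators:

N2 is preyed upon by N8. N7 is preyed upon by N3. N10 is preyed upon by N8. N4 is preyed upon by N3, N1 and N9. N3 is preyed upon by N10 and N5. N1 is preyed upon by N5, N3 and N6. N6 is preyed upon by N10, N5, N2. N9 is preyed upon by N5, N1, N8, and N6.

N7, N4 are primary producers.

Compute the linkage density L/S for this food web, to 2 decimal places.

L/S = 1.80

There are L = 18 links among S = 10 species.
L/S = 18/10 = 1.8000 ≈ 1.80.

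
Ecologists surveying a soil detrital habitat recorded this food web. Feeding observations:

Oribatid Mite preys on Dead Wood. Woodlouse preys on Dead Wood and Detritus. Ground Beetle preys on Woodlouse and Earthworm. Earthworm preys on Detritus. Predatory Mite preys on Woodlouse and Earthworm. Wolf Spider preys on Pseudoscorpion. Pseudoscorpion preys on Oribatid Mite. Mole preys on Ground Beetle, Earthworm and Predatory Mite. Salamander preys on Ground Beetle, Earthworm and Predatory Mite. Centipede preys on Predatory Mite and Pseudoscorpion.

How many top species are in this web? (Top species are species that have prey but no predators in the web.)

Top species (has prey, but nothing eats it): Wolf Spider, Mole, Centipede, Salamander.
Count: 4.

4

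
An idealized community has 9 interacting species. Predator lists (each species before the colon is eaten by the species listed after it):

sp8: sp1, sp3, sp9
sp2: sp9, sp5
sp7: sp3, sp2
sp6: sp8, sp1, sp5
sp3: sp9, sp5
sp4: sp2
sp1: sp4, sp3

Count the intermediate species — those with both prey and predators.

5

Intermediate species (has both prey and predators): sp8, sp1, sp4, sp3, sp2.
Count: 5.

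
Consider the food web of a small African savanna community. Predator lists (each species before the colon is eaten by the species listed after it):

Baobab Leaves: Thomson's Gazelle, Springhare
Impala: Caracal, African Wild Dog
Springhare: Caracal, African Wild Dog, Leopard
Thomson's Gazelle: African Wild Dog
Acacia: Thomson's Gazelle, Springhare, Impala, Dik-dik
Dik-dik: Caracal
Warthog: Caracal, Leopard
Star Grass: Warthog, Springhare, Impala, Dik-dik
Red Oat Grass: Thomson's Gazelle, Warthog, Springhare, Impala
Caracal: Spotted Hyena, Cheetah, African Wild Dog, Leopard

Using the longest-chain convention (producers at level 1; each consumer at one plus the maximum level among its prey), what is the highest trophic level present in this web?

Producers (level 1): Star Grass, Baobab Leaves, Acacia, Red Oat Grass.
Star Grass → Dik-dik → Caracal → African Wild Dog gives African Wild Dog level 4.
No species has a prey at level 4, so no species reaches level 5.

4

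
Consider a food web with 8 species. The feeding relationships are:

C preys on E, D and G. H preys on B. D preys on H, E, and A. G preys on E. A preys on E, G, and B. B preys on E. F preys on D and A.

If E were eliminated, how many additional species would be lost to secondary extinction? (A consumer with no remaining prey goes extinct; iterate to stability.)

Remove E.
Round 1: B (all prey gone), G (all prey gone) → extinct.
Round 2: A (all prey gone), H (all prey gone) → extinct.
Round 3: D (all prey gone) → extinct.
Round 4: F (all prey gone), C (all prey gone) → extinct.
No further losses. Total secondary extinctions: 7.

7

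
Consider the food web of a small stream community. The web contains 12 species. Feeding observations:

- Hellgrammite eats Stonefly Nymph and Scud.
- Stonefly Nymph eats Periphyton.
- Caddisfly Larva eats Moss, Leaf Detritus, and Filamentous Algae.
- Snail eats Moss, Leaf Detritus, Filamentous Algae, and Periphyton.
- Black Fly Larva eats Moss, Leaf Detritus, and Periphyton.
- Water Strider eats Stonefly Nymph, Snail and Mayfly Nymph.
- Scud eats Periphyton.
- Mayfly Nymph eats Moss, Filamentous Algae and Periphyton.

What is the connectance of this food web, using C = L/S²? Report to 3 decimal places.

The web has S = 12 species and L = 20 feeding links.
C = L / S² = 20 / 144 = 0.1389 ≈ 0.139.

C = 0.139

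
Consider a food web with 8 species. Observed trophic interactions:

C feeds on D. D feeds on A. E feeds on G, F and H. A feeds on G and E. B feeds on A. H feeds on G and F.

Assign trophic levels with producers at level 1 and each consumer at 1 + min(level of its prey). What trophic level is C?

Trophic level 4

G is a producer → level 1.
A eats G → level 2.
D eats A → level 3.
C eats D → level 4.
No prey of C is below level 3, so 4 is the minimum.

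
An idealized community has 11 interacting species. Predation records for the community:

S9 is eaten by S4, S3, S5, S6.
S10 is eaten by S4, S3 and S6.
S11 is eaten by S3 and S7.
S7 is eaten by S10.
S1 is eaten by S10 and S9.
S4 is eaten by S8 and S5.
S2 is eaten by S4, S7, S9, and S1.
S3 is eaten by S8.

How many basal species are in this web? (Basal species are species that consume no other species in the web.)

Basal species (no prey listed): S11, S2.
Count: 2.

2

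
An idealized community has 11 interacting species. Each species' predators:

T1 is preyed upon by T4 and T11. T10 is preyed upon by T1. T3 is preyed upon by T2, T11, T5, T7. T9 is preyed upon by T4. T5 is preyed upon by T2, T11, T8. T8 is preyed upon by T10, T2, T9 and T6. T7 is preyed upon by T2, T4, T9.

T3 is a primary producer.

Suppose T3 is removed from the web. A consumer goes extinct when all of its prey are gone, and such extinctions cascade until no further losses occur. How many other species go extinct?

Remove T3.
Round 1: T7 (all prey gone), T5 (all prey gone) → extinct.
Round 2: T8 (all prey gone) → extinct.
Round 3: T6 (all prey gone), T9 (all prey gone), T10 (all prey gone), T2 (all prey gone) → extinct.
Round 4: T1 (all prey gone) → extinct.
Round 5: T11 (all prey gone), T4 (all prey gone) → extinct.
No further losses. Total secondary extinctions: 10.

10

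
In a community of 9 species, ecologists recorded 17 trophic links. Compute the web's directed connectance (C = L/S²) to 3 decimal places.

C = 0.210

The web has S = 9 species and L = 17 feeding links.
C = L / S² = 17 / 81 = 0.2099 ≈ 0.210.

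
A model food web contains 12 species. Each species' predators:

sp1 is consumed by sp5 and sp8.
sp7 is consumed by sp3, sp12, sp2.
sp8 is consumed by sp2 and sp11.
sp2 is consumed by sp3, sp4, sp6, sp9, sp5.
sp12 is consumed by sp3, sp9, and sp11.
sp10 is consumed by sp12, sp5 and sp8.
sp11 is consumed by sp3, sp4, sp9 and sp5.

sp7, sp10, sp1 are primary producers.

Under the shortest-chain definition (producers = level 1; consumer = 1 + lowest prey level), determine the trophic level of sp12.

sp7 is a producer → level 1.
sp12 eats sp7 → level 2.

Trophic level 2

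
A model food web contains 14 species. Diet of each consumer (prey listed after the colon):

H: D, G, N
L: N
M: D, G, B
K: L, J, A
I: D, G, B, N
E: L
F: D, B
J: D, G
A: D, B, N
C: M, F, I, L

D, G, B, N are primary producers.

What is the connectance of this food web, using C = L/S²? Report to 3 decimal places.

The web has S = 14 species and L = 26 feeding links.
C = L / S² = 26 / 196 = 0.1327 ≈ 0.133.

C = 0.133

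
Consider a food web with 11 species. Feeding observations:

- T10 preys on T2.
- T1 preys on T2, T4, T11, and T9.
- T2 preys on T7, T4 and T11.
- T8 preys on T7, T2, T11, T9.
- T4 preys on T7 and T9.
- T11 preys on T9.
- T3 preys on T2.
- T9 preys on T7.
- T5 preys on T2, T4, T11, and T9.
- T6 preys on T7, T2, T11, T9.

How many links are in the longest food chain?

4 links

One longest chain: T7 → T9 → T11 → T2 → T5.
It has 5 species and 4 links.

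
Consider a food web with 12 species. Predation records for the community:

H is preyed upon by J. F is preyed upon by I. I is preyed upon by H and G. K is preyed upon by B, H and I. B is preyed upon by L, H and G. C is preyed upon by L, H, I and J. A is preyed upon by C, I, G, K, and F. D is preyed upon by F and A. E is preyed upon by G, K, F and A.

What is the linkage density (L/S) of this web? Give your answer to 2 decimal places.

L/S = 2.08

There are L = 25 links among S = 12 species.
L/S = 25/12 = 2.0833 ≈ 2.08.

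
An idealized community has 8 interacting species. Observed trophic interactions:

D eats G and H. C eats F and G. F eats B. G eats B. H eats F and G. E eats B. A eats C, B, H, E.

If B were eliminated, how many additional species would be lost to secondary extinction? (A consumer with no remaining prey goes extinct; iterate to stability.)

7

Remove B.
Round 1: G (all prey gone), F (all prey gone), E (all prey gone) → extinct.
Round 2: C (all prey gone), H (all prey gone) → extinct.
Round 3: A (all prey gone), D (all prey gone) → extinct.
No further losses. Total secondary extinctions: 7.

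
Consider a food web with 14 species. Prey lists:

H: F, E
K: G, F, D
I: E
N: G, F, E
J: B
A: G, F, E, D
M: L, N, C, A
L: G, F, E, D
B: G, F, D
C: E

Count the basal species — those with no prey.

4

Basal species (no prey listed): G, F, E, D.
Count: 4.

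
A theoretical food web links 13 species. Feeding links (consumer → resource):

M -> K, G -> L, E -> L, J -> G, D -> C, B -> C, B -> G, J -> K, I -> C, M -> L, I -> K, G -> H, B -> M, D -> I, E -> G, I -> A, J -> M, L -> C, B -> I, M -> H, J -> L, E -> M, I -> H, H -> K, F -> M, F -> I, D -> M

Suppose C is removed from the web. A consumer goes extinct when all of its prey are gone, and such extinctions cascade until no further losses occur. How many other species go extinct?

Remove C.
Round 1: L (all prey gone) → extinct.
No further losses. Total secondary extinctions: 1.

1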